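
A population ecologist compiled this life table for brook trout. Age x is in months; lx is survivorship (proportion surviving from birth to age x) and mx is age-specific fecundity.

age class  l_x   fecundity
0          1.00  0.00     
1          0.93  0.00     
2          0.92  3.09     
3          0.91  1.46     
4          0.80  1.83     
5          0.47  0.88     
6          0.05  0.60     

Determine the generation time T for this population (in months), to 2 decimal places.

lx·mx: 0, 0, 2.8428, 1.3286, 1.464, 0.4136, 0.03 → R0 = 6.079
x·lx·mx: 0, 0, 5.6856, 3.9858, 5.856, 2.068, 0.18 → Σ = 17.7754
T = 17.7754 / 6.079 = 2.924066… → 2.92

2.92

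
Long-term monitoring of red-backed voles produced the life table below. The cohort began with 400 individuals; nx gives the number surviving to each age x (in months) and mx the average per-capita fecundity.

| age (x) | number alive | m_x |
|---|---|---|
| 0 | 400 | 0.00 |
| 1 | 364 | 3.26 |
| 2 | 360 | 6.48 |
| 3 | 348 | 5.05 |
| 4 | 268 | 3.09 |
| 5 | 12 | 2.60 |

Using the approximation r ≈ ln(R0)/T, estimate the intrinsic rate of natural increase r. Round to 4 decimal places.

1.1481

lx = nx/n0 = nx/400: 1, 0.91, 0.9, 0.87, 0.67, 0.03
R0 = Σ lx·mx = 0 + 2.9666 + 5.832 + 4.3935 + 2.0703 + 0.078 = 15.3404
Σ x·lx·mx = 36.4823; T = 36.4823/15.3404 = 2.37818…
r ≈ ln(R0)/T = ln(15.3404)/2.37818… = 1.148141… → 1.1481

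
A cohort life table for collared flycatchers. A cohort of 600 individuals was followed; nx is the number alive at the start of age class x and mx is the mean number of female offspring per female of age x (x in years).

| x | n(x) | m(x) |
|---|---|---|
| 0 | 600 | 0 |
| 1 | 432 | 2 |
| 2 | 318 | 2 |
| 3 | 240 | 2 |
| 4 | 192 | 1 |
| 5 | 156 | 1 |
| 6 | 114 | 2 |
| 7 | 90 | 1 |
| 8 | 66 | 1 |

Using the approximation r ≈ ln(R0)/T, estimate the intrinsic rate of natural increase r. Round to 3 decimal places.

lx = nx/n0 = nx/600: 1, 0.72, 0.53, 0.4, 0.32, 0.26, 0.19, 0.15, 0.11
R0 = Σ lx·mx = 0 + 1.44 + 1.06 + 0.8 + 0.32 + 0.26 + 0.38 + 0.15 + 0.11 = 4.52
Σ x·lx·mx = 12.75; T = 12.75/4.52 = 2.8208…
r ≈ ln(R0)/T = ln(4.52)/2.8208… = 0.53478… → 0.535

0.535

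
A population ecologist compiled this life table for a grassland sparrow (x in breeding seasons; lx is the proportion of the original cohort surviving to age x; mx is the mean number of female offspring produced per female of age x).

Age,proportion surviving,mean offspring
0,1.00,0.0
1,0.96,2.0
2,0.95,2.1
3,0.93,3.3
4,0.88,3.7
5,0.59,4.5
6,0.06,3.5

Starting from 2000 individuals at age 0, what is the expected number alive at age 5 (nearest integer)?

Expected survivors = N0 · l_5 = 2000 × 0.59 = 1180 → 1180

1180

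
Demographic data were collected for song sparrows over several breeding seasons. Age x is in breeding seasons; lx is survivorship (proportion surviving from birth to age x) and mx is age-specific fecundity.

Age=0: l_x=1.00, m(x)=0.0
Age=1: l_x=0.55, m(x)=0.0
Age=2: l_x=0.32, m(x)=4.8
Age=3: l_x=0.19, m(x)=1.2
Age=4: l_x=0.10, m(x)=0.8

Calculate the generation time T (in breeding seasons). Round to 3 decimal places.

2.210

lx·mx: 0, 0, 1.536, 0.228, 0.08 → R0 = 1.844
x·lx·mx: 0, 0, 3.072, 0.684, 0.32 → Σ = 4.076
T = 4.076 / 1.844 = 2.210412… → 2.210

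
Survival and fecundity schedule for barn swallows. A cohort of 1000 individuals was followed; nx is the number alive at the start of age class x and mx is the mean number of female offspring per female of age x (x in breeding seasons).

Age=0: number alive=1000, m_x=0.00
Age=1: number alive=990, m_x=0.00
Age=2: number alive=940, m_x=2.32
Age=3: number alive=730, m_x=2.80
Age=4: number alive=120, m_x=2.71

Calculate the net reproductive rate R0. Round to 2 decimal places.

lx = nx/n0 = nx/1000: 1, 0.99, 0.94, 0.73, 0.12
lx·mx by age: 0, 0, 2.1808, 2.044, 0.3252
R0 = Σ lx·mx = 4.55 → 4.55

4.55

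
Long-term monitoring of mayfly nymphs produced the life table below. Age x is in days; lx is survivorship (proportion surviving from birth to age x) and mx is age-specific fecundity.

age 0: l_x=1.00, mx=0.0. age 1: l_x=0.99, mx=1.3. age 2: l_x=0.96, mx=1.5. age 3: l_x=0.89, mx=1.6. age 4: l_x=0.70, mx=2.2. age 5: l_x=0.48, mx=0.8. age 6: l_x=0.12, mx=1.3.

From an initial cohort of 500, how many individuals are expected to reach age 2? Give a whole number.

480

Expected survivors = N0 · l_2 = 500 × 0.96 = 480 → 480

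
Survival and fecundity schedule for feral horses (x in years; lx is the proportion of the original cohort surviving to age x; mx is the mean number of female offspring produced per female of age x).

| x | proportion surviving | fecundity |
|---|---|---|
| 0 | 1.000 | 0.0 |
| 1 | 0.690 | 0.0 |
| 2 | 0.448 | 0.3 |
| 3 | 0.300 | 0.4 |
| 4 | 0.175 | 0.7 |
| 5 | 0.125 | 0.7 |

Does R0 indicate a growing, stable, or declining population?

declining

R0 = Σ lx·mx = 0 + 0 + 0.1344 + 0.12 + 0.1225 + 0.0875 = 0.4644
R0 < 1, so the population is declining.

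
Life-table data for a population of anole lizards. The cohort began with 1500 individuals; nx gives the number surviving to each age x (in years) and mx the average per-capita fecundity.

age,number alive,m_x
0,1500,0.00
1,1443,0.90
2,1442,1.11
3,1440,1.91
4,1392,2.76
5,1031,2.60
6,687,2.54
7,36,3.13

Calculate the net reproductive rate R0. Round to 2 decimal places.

lx = nx/n0 = nx/1500: 1, 0.962, 0.96133…, 0.96, 0.928, 0.68733…, 0.458, 0.024
lx·mx by age: 0, 0.8658, 1.06708…, 1.8336, 2.56128, 1.787067…, 1.16332, 0.07512
R0 = Σ lx·mx = 9.353267… → 9.35

9.35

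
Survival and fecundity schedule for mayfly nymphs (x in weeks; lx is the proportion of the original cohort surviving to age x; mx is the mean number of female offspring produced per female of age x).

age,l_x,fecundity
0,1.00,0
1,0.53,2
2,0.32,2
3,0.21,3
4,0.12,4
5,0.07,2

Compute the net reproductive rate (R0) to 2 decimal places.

2.95

lx·mx by age: 0, 1.06, 0.64, 0.63, 0.48, 0.14
R0 = Σ lx·mx = 2.95 → 2.95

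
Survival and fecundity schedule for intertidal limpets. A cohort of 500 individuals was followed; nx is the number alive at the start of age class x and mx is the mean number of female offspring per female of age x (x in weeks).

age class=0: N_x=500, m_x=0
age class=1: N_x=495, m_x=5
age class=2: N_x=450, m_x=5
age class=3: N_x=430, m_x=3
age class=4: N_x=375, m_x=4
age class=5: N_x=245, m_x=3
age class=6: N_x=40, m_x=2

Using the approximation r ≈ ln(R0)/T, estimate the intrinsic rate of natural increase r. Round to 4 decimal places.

lx = nx/n0 = nx/500: 1, 0.99, 0.9, 0.86, 0.75, 0.49, 0.08
R0 = Σ lx·mx = 0 + 4.95 + 4.5 + 2.58 + 3 + 1.47 + 0.16 = 16.66
Σ x·lx·mx = 42; T = 42/16.66 = 2.52101…
r ≈ ln(R0)/T = ln(16.66)/2.52101… = 1.115828… → 1.1158

1.1158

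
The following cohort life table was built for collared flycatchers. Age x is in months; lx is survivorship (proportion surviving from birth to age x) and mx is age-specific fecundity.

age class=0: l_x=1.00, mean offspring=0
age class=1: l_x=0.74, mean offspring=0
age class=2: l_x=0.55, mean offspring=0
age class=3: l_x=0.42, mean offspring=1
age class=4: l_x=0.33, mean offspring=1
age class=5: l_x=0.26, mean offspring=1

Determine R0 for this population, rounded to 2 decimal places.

1.01

lx·mx by age: 0, 0, 0, 0.42, 0.33, 0.26
R0 = Σ lx·mx = 1.01 → 1.01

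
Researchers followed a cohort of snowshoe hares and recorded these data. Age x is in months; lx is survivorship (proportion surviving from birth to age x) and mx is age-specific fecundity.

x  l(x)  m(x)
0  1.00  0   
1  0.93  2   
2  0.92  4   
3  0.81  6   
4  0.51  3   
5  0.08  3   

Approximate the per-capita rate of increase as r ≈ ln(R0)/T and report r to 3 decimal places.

0.977

R0 = Σ lx·mx = 0 + 1.86 + 3.68 + 4.86 + 1.53 + 0.24 = 12.17
Σ x·lx·mx = 31.12; T = 31.12/12.17 = 2.55711…
r ≈ ln(R0)/T = ln(12.17)/2.55711… = 0.97727… → 0.977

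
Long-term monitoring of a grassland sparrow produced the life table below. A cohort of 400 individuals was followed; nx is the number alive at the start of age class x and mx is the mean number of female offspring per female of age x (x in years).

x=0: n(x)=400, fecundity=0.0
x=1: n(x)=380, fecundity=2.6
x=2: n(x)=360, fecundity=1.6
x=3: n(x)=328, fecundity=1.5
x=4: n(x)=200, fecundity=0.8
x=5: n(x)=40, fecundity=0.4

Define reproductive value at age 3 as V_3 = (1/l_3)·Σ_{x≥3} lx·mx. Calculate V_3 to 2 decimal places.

2.04

lx = nx/n0 = nx/400: 1, 0.95, 0.9, 0.82, 0.5, 0.1
lx·mx for x ≥ 3: 1.23, 0.4, 0.04 → sum = 1.67
V_3 = 1.67 / l_3 = 1.67 / 0.82 = 2.036585… → 2.04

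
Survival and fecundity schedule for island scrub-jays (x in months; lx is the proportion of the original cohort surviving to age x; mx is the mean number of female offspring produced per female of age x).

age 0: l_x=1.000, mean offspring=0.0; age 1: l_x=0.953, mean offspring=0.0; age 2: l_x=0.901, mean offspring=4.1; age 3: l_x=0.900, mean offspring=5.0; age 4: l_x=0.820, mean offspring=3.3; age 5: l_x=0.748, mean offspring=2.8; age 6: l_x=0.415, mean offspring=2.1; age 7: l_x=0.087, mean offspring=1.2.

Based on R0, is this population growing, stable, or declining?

growing

R0 = Σ lx·mx = 0 + 0 + 3.6941 + 4.5 + 2.706 + 2.0944 + 0.8715 + 0.1044 = 13.9704
R0 > 1, so the population is growing.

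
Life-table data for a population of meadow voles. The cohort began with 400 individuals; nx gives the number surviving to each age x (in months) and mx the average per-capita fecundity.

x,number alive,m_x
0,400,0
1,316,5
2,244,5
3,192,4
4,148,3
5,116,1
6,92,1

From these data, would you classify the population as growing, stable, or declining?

lx = nx/n0 = nx/400: 1, 0.79, 0.61, 0.48, 0.37, 0.29, 0.23
R0 = Σ lx·mx = 0 + 3.95 + 3.05 + 1.92 + 1.11 + 0.29 + 0.23 = 10.55
R0 > 1, so the population is growing.

growing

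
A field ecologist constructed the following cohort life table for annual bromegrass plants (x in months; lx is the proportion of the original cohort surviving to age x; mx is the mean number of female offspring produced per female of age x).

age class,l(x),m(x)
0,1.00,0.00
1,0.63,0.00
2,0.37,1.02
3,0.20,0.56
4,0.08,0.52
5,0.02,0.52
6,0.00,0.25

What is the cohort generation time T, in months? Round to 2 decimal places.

lx·mx: 0, 0, 0.3774, 0.112, 0.0416, 0.0104, 0 → R0 = 0.5414
x·lx·mx: 0, 0, 0.7548, 0.336, 0.1664, 0.052, 0 → Σ = 1.3092
T = 1.3092 / 0.5414 = 2.418175… → 2.42

2.42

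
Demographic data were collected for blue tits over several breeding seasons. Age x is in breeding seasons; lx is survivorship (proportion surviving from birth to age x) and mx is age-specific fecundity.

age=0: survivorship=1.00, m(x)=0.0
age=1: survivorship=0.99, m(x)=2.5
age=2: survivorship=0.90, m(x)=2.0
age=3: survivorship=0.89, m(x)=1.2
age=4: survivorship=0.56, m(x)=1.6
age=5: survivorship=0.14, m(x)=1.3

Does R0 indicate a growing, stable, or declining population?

R0 = Σ lx·mx = 0 + 2.475 + 1.8 + 1.068 + 0.896 + 0.182 = 6.421
R0 > 1, so the population is growing.

growing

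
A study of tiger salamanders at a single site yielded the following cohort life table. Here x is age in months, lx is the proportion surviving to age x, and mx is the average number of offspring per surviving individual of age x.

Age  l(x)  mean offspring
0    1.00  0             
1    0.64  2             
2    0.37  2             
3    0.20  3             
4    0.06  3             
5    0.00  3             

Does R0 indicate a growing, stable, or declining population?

growing

R0 = Σ lx·mx = 0 + 1.28 + 0.74 + 0.6 + 0.18 + 0 = 2.8
R0 > 1, so the population is growing.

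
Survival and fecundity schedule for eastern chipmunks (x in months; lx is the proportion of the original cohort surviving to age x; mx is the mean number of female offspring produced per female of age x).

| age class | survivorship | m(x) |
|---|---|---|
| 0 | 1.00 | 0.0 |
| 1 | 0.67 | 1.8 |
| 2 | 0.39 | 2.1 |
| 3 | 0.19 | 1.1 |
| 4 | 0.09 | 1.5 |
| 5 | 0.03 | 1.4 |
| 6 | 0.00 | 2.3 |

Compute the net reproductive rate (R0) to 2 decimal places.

2.41

lx·mx by age: 0, 1.206, 0.819, 0.209, 0.135, 0.042, 0
R0 = Σ lx·mx = 2.411 → 2.41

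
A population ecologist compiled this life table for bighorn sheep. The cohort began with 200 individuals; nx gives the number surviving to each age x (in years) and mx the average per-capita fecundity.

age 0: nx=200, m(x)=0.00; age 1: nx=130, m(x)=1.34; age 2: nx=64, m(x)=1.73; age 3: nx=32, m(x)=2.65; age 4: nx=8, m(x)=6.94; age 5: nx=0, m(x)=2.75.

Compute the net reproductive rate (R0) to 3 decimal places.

lx = nx/n0 = nx/200: 1, 0.65, 0.32, 0.16, 0.04, 0
lx·mx by age: 0, 0.871, 0.5536, 0.424, 0.2776, 0
R0 = Σ lx·mx = 2.1262 → 2.126

2.126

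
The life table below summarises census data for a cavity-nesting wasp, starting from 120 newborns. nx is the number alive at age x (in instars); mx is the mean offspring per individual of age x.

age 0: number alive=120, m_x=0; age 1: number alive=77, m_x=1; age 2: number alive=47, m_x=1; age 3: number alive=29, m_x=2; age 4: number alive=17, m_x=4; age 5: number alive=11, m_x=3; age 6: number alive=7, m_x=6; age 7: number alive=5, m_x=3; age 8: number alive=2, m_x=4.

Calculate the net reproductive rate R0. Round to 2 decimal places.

2.90

lx = nx/n0 = nx/120: 1, 0.64167…, 0.39167…, 0.24167…, 0.14167…, 0.09167…, 0.05833…, 0.04167…, 0.01667…
lx·mx by age: 0, 0.641667…, 0.391667…, 0.483333…, 0.566667…, 0.275…, 0.35…, 0.125…, 0.066667…
R0 = Σ lx·mx = 2.9… → 2.90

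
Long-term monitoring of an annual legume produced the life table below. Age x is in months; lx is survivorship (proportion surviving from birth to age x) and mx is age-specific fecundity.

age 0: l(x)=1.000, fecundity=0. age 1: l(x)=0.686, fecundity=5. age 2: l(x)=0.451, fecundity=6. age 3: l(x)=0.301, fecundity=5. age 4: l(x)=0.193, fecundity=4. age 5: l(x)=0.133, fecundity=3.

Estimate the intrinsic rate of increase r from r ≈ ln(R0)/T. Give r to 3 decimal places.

1.040

R0 = Σ lx·mx = 0 + 3.43 + 2.706 + 1.505 + 0.772 + 0.399 = 8.812
Σ x·lx·mx = 18.44; T = 18.44/8.812 = 2.0926…
r ≈ ln(R0)/T = ln(8.812)/2.0926… = 1.03991… → 1.040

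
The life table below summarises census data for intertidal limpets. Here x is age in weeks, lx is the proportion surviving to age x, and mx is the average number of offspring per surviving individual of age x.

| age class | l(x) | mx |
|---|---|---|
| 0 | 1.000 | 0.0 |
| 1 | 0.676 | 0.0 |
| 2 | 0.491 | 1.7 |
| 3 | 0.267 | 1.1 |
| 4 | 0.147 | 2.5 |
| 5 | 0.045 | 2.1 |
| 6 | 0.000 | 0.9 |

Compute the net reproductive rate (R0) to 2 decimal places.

1.59

lx·mx by age: 0, 0, 0.8347, 0.2937, 0.3675, 0.0945, 0
R0 = Σ lx·mx = 1.5904 → 1.59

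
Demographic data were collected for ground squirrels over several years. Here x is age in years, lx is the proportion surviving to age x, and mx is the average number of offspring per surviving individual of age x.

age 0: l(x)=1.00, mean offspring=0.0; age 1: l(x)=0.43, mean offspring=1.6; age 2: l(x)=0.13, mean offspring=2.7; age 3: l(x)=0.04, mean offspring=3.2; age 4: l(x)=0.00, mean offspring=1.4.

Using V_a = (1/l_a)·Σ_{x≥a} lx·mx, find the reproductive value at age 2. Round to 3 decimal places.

lx·mx for x ≥ 2: 0.351, 0.128, 0 → sum = 0.479
V_2 = 0.479 / l_2 = 0.479 / 0.13 = 3.684615… → 3.685

3.685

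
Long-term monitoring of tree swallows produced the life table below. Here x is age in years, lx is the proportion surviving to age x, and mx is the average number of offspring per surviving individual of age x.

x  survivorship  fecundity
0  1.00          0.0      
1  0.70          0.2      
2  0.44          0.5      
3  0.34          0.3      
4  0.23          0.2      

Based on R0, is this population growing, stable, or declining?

R0 = Σ lx·mx = 0 + 0.14 + 0.22 + 0.102 + 0.046 = 0.508
R0 < 1, so the population is declining.

declining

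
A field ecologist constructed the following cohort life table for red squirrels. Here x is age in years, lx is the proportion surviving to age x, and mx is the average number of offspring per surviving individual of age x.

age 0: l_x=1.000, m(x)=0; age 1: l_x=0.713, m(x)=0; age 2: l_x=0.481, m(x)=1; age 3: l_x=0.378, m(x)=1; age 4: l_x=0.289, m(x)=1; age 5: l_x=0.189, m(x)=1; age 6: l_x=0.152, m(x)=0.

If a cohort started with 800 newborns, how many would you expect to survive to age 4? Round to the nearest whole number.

231

Expected survivors = N0 · l_4 = 800 × 0.289 = 231.2 → 231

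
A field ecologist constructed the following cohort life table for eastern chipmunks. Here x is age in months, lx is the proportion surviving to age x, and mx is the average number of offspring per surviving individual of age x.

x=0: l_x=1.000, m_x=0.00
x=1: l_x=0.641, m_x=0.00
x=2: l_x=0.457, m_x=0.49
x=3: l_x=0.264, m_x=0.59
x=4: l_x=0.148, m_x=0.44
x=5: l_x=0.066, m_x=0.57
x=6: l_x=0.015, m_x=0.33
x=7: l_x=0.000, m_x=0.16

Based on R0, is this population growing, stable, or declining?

declining

R0 = Σ lx·mx = 0 + 0 + 0.22393 + 0.15576 + 0.06512 + 0.03762 + 0.00495 + 0 = 0.48738
R0 < 1, so the population is declining.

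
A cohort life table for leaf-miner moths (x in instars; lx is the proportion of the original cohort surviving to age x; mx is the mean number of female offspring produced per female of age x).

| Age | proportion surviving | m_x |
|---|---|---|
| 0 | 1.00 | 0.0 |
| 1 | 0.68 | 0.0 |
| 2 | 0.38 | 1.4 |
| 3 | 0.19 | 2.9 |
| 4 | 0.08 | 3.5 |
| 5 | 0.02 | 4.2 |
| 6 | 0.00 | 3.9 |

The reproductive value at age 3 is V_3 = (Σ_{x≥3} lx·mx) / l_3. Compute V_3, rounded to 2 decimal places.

4.82

lx·mx for x ≥ 3: 0.551, 0.28, 0.084, 0 → sum = 0.915
V_3 = 0.915 / l_3 = 0.915 / 0.19 = 4.815789… → 4.82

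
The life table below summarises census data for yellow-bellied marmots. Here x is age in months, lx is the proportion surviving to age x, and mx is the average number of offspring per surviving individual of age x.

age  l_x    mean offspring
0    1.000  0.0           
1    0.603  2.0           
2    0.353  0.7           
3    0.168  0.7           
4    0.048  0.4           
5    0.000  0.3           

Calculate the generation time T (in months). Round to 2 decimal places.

1.34

lx·mx: 0, 1.206, 0.2471, 0.1176, 0.0192, 0 → R0 = 1.5899
x·lx·mx: 0, 1.206, 0.4942, 0.3528, 0.0768, 0 → Σ = 2.1298
T = 2.1298 / 1.5899 = 1.339581… → 1.34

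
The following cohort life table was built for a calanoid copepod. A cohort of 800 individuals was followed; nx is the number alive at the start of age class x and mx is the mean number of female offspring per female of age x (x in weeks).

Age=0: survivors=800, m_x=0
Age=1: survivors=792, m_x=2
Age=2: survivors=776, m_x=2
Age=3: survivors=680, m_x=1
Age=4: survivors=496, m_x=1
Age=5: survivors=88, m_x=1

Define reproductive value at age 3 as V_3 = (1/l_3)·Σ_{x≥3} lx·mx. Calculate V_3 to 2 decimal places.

lx = nx/n0 = nx/800: 1, 0.99, 0.97, 0.85, 0.62, 0.11
lx·mx for x ≥ 3: 0.85, 0.62, 0.11 → sum = 1.58
V_3 = 1.58 / l_3 = 1.58 / 0.85 = 1.858824… → 1.86

1.86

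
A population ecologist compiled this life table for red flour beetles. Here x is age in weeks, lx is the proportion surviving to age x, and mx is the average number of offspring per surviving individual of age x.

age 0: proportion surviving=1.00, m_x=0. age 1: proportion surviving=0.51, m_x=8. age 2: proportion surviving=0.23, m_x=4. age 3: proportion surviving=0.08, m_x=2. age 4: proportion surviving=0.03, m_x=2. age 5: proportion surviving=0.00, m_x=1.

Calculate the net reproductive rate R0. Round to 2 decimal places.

lx·mx by age: 0, 4.08, 0.92, 0.16, 0.06, 0
R0 = Σ lx·mx = 5.22 → 5.22

5.22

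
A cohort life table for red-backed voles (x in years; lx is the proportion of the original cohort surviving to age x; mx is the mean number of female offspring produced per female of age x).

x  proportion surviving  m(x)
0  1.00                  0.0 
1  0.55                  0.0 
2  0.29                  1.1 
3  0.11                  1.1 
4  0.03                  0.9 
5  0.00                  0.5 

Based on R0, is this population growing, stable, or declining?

R0 = Σ lx·mx = 0 + 0 + 0.319 + 0.121 + 0.027 + 0 = 0.467
R0 < 1, so the population is declining.

declining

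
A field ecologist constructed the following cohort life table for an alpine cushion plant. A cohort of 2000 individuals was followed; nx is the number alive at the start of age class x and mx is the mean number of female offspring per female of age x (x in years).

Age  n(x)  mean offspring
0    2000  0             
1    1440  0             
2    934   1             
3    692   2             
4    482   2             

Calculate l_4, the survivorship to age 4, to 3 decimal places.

l_4 = n_4/n_0 = 482/2000 = 0.241 → 0.241

0.241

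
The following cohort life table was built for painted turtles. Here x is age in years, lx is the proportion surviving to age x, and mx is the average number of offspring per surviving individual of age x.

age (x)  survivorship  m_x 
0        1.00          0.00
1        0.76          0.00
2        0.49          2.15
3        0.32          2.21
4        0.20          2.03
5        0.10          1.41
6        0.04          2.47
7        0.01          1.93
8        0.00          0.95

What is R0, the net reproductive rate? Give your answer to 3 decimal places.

lx·mx by age: 0, 0, 1.0535, 0.7072, 0.406, 0.141, 0.0988, 0.0193, 0
R0 = Σ lx·mx = 2.4258 → 2.426

2.426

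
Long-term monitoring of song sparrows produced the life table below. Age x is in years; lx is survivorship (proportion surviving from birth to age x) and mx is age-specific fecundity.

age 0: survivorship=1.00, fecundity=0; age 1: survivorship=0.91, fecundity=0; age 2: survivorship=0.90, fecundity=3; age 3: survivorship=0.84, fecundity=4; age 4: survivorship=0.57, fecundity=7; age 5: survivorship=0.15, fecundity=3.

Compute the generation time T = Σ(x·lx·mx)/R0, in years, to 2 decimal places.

lx·mx: 0, 0, 2.7, 3.36, 3.99, 0.45 → R0 = 10.5
x·lx·mx: 0, 0, 5.4, 10.08, 15.96, 2.25 → Σ = 33.69
T = 33.69 / 10.5 = 3.208571… → 3.21

3.21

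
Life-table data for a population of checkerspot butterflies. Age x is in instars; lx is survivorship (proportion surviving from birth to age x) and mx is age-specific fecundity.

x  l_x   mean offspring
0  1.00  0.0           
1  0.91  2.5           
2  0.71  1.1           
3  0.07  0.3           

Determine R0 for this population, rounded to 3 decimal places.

3.077

lx·mx by age: 0, 2.275, 0.781, 0.021
R0 = Σ lx·mx = 3.077 → 3.077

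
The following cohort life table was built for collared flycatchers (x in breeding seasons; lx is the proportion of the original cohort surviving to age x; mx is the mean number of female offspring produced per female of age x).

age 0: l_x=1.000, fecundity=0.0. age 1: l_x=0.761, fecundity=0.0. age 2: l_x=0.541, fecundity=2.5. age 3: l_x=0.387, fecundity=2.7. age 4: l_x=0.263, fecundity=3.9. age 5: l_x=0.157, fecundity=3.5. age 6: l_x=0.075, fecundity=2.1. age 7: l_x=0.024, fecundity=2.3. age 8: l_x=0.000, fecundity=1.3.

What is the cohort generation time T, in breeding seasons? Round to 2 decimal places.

3.35

lx·mx: 0, 0, 1.3525, 1.0449, 1.0257, 0.5495, 0.1575, 0.0552, 0 → R0 = 4.1853
x·lx·mx: 0, 0, 2.705, 3.1347, 4.1028, 2.7475, 0.945, 0.3864, 0 → Σ = 14.0214
T = 14.0214 / 4.1853 = 3.350154… → 3.35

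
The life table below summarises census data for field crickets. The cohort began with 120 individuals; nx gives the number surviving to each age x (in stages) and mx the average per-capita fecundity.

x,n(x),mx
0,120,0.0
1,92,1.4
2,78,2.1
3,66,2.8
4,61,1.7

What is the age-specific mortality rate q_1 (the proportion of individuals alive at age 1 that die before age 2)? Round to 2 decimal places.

lx = nx/n0 = nx/120: 1, 0.76667…, 0.65, 0.55, 0.50833…
q_1 = (l_1 − l_2) / l_1 = (0.766667… − 0.65) / 0.766667…
     = 0.116667… / 0.766667… = 0.152174… → 0.15

0.15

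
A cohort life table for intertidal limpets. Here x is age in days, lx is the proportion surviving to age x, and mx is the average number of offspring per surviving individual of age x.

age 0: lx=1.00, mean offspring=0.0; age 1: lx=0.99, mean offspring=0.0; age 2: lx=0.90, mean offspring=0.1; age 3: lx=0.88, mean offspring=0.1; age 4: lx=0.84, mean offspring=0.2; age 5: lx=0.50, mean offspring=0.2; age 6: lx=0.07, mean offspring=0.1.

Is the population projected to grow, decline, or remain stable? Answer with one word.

R0 = Σ lx·mx = 0 + 0 + 0.09 + 0.088 + 0.168 + 0.1 + 0.007 = 0.453
R0 < 1, so the population is declining.

declining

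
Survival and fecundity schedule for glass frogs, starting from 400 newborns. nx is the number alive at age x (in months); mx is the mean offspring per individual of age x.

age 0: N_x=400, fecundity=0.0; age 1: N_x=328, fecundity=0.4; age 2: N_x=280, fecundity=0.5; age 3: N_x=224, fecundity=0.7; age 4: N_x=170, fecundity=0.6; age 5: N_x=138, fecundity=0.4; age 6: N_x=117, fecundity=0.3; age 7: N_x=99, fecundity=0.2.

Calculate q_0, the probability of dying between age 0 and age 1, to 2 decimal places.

0.18

lx = nx/n0 = nx/400: 1, 0.82, 0.7, 0.56, 0.425, 0.345, 0.2925, 0.2475
q_0 = (l_0 − l_1) / l_0 = (1 − 0.82) / 1
     = 0.18 / 1 = 0.18 → 0.18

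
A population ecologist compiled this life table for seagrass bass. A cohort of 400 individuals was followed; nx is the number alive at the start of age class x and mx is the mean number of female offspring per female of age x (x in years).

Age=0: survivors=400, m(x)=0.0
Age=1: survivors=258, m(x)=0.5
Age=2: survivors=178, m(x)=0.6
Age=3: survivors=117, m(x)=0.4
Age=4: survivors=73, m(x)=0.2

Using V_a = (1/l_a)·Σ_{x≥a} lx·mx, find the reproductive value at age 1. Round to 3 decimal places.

1.152

lx = nx/n0 = nx/400: 1, 0.645, 0.445, 0.2925, 0.1825
lx·mx for x ≥ 1: 0.3225, 0.267, 0.117, 0.0365 → sum = 0.743
V_1 = 0.743 / l_1 = 0.743 / 0.645 = 1.151938… → 1.152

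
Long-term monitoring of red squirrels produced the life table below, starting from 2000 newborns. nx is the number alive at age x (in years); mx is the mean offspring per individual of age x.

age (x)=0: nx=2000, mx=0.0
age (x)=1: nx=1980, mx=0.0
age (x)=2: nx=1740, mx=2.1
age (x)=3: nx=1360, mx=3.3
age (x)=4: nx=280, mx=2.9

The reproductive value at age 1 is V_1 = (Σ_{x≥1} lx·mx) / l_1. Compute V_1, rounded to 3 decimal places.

lx = nx/n0 = nx/2000: 1, 0.99, 0.87, 0.68, 0.14
lx·mx for x ≥ 1: 0, 1.827, 2.244, 0.406 → sum = 4.477
V_1 = 4.477 / l_1 = 4.477 / 0.99 = 4.522222… → 4.522

4.522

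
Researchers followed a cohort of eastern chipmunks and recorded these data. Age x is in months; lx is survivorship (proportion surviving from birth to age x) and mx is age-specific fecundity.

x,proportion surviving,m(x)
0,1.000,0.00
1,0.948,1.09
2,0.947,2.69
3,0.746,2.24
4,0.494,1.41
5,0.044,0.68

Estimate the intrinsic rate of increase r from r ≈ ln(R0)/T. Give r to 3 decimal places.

0.759

R0 = Σ lx·mx = 0 + 1.03332 + 2.54743 + 1.67104 + 0.69654 + 0.02992 = 5.97825
Σ x·lx·mx = 14.07706; T = 14.07706/5.97825 = 2.35471…
r ≈ ln(R0)/T = ln(5.97825)/2.35471… = 0.75938… → 0.759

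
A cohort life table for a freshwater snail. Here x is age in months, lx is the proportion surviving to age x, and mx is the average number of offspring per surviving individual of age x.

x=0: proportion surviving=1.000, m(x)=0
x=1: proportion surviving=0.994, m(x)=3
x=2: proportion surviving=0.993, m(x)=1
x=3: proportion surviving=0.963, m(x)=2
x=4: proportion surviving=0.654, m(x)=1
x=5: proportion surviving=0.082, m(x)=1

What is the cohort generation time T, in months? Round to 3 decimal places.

lx·mx: 0, 2.982, 0.993, 1.926, 0.654, 0.082 → R0 = 6.637
x·lx·mx: 0, 2.982, 1.986, 5.778, 2.616, 0.41 → Σ = 13.772
T = 13.772 / 6.637 = 2.075034… → 2.075

2.075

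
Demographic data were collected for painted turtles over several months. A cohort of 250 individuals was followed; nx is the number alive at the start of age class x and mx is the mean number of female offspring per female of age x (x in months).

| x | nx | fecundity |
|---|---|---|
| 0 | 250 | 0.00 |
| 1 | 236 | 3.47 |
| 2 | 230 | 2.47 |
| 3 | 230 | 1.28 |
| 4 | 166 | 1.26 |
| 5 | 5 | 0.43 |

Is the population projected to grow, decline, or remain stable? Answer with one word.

growing

lx = nx/n0 = nx/250: 1, 0.944, 0.92, 0.92, 0.664, 0.02
R0 = Σ lx·mx = 0 + 3.27568 + 2.2724 + 1.1776 + 0.83664 + 0.0086 = 7.57092
R0 > 1, so the population is growing.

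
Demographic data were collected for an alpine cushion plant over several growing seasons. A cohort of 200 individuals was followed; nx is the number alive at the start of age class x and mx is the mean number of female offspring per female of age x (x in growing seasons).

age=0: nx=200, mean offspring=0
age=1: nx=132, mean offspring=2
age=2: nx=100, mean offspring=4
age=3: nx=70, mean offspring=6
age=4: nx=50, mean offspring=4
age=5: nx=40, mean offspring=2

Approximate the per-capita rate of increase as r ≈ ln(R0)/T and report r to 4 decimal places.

0.7431

lx = nx/n0 = nx/200: 1, 0.66, 0.5, 0.35, 0.25, 0.2
R0 = Σ lx·mx = 0 + 1.32 + 2 + 2.1 + 1 + 0.4 = 6.82
Σ x·lx·mx = 17.62; T = 17.62/6.82 = 2.58358…
r ≈ ln(R0)/T = ln(6.82)/2.58358… = 0.743101… → 0.7431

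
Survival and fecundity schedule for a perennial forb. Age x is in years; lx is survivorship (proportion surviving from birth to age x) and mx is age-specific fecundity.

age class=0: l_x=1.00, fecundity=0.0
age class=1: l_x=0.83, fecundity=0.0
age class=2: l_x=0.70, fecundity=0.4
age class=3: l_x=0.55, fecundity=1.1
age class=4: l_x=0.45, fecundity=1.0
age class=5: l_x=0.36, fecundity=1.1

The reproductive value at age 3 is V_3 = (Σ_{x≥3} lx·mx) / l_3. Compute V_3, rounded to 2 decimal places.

lx·mx for x ≥ 3: 0.605, 0.45, 0.396 → sum = 1.451
V_3 = 1.451 / l_3 = 1.451 / 0.55 = 2.638182… → 2.64

2.64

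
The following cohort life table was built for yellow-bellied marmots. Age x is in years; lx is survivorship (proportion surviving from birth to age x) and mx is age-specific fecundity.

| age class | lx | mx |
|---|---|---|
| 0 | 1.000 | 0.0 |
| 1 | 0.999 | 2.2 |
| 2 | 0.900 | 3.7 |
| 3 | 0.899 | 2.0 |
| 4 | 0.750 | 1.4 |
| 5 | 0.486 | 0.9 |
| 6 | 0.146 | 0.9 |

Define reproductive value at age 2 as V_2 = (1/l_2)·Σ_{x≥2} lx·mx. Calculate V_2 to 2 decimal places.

lx·mx for x ≥ 2: 3.33, 1.798, 1.05, 0.4374, 0.1314 → sum = 6.7468
V_2 = 6.7468 / l_2 = 6.7468 / 0.9 = 7.496444… → 7.50

7.50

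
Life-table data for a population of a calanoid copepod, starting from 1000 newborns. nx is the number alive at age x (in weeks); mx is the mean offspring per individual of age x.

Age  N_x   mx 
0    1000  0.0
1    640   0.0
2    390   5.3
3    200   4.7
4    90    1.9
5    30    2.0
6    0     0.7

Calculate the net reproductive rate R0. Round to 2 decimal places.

lx = nx/n0 = nx/1000: 1, 0.64, 0.39, 0.2, 0.09, 0.03, 0
lx·mx by age: 0, 0, 2.067, 0.94, 0.171, 0.06, 0
R0 = Σ lx·mx = 3.238 → 3.24

3.24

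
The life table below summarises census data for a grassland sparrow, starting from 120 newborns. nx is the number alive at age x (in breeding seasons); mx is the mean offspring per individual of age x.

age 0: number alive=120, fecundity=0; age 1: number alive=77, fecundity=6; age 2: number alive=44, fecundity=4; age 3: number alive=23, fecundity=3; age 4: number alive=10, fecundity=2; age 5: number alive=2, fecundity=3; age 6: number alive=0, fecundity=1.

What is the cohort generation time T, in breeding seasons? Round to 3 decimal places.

1.543

lx = nx/n0 = nx/120: 1, 0.64167…, 0.36667…, 0.19167…, 0.08333…, 0.01667…, 0
lx·mx: 0, 3.85…, 1.466667…, 0.575…, 0.166667…, 0.05…, 0 → R0 = 6.108333…
x·lx·mx: 0, 3.85…, 2.933333…, 1.725…, 0.666667…, 0.25…, 0 → Σ = 9.425…
T = 9.425… / 6.108333… = 1.542974… → 1.543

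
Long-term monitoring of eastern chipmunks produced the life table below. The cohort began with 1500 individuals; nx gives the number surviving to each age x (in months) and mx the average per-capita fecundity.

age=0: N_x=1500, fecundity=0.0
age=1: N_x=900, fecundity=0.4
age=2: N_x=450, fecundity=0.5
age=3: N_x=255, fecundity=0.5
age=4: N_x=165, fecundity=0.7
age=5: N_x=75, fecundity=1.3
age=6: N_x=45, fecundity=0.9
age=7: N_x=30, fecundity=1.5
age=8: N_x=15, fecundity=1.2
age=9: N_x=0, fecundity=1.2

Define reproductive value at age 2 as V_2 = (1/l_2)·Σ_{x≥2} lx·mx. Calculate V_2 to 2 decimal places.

1.49

lx = nx/n0 = nx/1500: 1, 0.6, 0.3, 0.17, 0.11, 0.05, 0.03, 0.02, 0.01, 0
lx·mx for x ≥ 2: 0.15, 0.085, 0.077, 0.065, 0.027, 0.03, 0.012, 0 → sum = 0.446
V_2 = 0.446 / l_2 = 0.446 / 0.3 = 1.486667… → 1.49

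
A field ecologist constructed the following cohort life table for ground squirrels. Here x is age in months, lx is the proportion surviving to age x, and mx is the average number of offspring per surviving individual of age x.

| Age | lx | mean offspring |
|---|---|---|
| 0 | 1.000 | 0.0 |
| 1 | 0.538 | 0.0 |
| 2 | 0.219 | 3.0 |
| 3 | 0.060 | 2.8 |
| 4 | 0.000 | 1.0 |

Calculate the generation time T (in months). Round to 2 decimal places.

2.20

lx·mx: 0, 0, 0.657, 0.168, 0 → R0 = 0.825
x·lx·mx: 0, 0, 1.314, 0.504, 0 → Σ = 1.818
T = 1.818 / 0.825 = 2.203636… → 2.20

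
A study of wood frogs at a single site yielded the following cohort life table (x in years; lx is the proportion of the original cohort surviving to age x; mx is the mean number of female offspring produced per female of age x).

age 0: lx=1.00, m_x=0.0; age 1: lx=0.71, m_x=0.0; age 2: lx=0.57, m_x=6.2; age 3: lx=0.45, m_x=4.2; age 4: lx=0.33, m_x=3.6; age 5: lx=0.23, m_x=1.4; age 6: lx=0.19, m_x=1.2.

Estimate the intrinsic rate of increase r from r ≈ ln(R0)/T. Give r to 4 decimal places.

R0 = Σ lx·mx = 0 + 0 + 3.534 + 1.89 + 1.188 + 0.322 + 0.228 = 7.162
Σ x·lx·mx = 20.468; T = 20.468/7.162 = 2.85786…
r ≈ ln(R0)/T = ln(7.162)/2.85786… = 0.688903… → 0.6889

0.6889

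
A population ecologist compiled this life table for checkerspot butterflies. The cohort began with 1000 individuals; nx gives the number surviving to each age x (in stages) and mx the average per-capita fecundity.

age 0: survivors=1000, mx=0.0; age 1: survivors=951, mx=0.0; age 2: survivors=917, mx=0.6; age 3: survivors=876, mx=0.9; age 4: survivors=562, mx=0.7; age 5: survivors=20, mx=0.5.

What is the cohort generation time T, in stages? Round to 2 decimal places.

2.92

lx = nx/n0 = nx/1000: 1, 0.951, 0.917, 0.876, 0.562, 0.02
lx·mx: 0, 0, 0.5502, 0.7884, 0.3934, 0.01 → R0 = 1.742
x·lx·mx: 0, 0, 1.1004, 2.3652, 1.5736, 0.05 → Σ = 5.0892
T = 5.0892 / 1.742 = 2.92147… → 2.92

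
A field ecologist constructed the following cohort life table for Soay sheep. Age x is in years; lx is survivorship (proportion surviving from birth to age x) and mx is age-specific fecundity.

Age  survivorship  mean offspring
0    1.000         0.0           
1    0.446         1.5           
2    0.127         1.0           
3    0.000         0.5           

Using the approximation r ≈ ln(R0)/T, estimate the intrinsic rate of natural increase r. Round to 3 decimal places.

-0.197

R0 = Σ lx·mx = 0 + 0.669 + 0.127 + 0 = 0.796
Σ x·lx·mx = 0.923; T = 0.923/0.796 = 1.15955…
r ≈ ln(R0)/T = ln(0.796)/1.15955… = -0.19676… → -0.197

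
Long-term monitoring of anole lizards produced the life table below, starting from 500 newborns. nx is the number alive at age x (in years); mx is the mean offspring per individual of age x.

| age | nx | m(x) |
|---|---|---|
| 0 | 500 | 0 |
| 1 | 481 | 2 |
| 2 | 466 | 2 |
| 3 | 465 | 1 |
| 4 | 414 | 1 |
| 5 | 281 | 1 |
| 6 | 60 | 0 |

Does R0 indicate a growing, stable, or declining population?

lx = nx/n0 = nx/500: 1, 0.962, 0.932, 0.93, 0.828, 0.562, 0.12
R0 = Σ lx·mx = 0 + 1.924 + 1.864 + 0.93 + 0.828 + 0.562 + 0 = 6.108
R0 > 1, so the population is growing.

growing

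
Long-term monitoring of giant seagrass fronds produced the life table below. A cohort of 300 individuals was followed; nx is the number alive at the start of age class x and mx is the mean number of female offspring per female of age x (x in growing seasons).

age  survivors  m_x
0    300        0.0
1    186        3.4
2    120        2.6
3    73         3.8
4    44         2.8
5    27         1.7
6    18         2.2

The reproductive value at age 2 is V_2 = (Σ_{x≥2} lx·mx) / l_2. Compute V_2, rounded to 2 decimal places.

6.65

lx = nx/n0 = nx/300: 1, 0.62, 0.4, 0.24333…, 0.14667…, 0.09, 0.06
lx·mx for x ≥ 2: 1.04, 0.924667…, 0.410667…, 0.153, 0.132 → sum = 2.660333…
V_2 = 2.660333… / l_2 = 2.660333… / 0.4 = 6.650833… → 6.65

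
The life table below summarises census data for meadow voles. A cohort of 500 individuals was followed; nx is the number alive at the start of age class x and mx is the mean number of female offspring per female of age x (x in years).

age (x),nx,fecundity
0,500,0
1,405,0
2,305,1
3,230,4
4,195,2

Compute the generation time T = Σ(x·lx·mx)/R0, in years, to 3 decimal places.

3.053

lx = nx/n0 = nx/500: 1, 0.81, 0.61, 0.46, 0.39
lx·mx: 0, 0, 0.61, 1.84, 0.78 → R0 = 3.23
x·lx·mx: 0, 0, 1.22, 5.52, 3.12 → Σ = 9.86
T = 9.86 / 3.23 = 3.052632… → 3.053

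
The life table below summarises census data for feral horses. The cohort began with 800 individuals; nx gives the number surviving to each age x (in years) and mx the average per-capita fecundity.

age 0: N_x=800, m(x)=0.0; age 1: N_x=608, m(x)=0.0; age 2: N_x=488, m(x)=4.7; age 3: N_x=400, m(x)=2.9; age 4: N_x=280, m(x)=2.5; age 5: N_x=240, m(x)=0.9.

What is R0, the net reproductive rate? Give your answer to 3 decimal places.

lx = nx/n0 = nx/800: 1, 0.76, 0.61, 0.5, 0.35, 0.3
lx·mx by age: 0, 0, 2.867, 1.45, 0.875, 0.27
R0 = Σ lx·mx = 5.462 → 5.462

5.462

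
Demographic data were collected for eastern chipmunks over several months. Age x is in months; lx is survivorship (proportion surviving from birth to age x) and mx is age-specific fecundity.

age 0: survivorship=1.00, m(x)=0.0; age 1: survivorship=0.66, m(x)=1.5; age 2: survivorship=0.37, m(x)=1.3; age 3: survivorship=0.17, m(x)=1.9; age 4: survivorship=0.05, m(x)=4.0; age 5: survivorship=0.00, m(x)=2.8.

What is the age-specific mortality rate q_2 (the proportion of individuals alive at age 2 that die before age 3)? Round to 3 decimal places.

q_2 = (l_2 − l_3) / l_2 = (0.37 − 0.17) / 0.37
     = 0.2 / 0.37 = 0.540541… → 0.541

0.541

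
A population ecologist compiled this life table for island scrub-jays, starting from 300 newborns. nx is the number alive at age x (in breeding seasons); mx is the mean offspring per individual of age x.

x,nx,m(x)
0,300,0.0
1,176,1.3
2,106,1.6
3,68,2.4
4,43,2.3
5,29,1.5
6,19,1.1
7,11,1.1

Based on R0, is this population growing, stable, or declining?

lx = nx/n0 = nx/300: 1, 0.58667…, 0.35333…, 0.22667…, 0.14333…, 0.09667…, 0.06333…, 0.03667…
R0 = Σ lx·mx = 0 + 0.762667… + 0.565333… + 0.544… + 0.329667… + 0.145… + 0.069667… + 0.040333… = 2.456667…
R0 > 1, so the population is growing.

growing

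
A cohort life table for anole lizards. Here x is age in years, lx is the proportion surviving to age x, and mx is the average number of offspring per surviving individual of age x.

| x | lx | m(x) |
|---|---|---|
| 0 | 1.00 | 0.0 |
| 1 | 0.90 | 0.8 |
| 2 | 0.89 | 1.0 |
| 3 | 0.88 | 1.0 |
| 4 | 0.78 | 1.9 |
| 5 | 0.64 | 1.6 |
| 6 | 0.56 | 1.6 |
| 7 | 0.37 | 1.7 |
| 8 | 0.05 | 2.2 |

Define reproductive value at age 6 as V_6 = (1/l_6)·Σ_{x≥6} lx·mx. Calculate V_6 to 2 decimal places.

lx·mx for x ≥ 6: 0.896, 0.629, 0.11 → sum = 1.635
V_6 = 1.635 / l_6 = 1.635 / 0.56 = 2.919643… → 2.92

2.92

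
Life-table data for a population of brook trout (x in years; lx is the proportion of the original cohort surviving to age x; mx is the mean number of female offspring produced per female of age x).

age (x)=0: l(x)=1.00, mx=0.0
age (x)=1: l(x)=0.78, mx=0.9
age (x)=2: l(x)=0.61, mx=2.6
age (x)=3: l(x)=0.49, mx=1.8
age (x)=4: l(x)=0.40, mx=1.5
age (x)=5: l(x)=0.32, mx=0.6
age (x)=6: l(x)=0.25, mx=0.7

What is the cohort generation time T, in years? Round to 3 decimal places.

lx·mx: 0, 0.702, 1.586, 0.882, 0.6, 0.192, 0.175 → R0 = 4.137
x·lx·mx: 0, 0.702, 3.172, 2.646, 2.4, 0.96, 1.05 → Σ = 10.93
T = 10.93 / 4.137 = 2.642011… → 2.642

2.642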